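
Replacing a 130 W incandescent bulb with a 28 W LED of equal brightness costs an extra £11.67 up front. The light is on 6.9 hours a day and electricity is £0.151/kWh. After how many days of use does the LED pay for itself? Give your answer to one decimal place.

109.8 days

Power saved = 130 − 28 = 102 W
Daily energy saved = 102 W × 6.9 h = 703.8 Wh = 0.7038 kWh
Daily savings = 0.7038 × £0.151 = £0.1063
Payback = £11.67 / £0.1063 per day = 109.8 days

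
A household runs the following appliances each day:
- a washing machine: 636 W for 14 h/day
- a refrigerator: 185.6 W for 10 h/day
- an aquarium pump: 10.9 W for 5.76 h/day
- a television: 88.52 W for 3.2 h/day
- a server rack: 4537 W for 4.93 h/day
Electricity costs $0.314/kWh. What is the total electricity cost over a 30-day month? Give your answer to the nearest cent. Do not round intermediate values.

$315.32

washing machine: 636 W × 14 h × 30 d = 267,120 Wh = 267.1 kWh
refrigerator: 185.6 W × 10 h × 30 d = 55,680 Wh = 55.68 kWh
aquarium pump: 10.9 W × 5.76 h × 30 d = 1,884 Wh = 1.884 kWh
television: 88.52 W × 3.2 h × 30 d = 8,498 Wh = 8.498 kWh
server rack: 4537 W × 4.93 h × 30 d = 671,022 Wh = 671 kWh
Total energy = 267.1 + 55.68 + 1.884 + 8.498 + 671 = 1,004 kWh
Cost = 1,004 kWh × $0.314 = $315.32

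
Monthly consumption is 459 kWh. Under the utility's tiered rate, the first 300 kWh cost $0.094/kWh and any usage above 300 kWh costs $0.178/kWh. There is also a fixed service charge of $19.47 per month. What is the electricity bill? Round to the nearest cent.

$75.97

First 300 kWh × $0.094 = $28.20
Remaining 159 kWh × $0.178 = $28.30
Energy charge = $56.50; + service $19.47 = $75.97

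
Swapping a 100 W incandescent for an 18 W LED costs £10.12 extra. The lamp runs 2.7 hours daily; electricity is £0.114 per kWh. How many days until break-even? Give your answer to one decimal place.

401.0 days

Power saved = 100 − 18 = 82 W
Daily energy saved = 82 W × 2.7 h = 221.4 Wh = 0.2214 kWh
Daily savings = 0.2214 × £0.114 = £0.0252
Payback = £10.12 / £0.0252 per day = 401 days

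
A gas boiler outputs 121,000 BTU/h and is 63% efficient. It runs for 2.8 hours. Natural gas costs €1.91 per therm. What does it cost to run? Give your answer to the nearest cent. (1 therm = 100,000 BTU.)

Heat delivered = 121,000 BTU/h × 2.8 h = 338,800 BTU
Gas input = 338,800 / 0.63 = 537,778 BTU
= 537,778 / 100,000 = 5.378 therm
Cost = 5.378 × €1.91/therm = €10.27

€10.27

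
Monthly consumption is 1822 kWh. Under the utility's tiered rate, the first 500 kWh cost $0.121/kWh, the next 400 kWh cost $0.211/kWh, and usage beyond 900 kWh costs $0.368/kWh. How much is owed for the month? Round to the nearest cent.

$484.20

First 500 kWh × $0.121 = $60.50
Next 400 kWh × $0.211 = $84.40
Remaining 922 kWh × $0.368 = $339.30
Total = $484.20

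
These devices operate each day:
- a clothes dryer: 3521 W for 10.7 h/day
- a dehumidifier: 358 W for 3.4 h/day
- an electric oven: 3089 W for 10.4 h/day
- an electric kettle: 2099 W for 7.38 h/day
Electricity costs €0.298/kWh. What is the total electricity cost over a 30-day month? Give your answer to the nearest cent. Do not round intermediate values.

€773.38

clothes dryer: 3521 W × 10.7 h × 30 d = 1,130,241 Wh = 1,130 kWh
dehumidifier: 358 W × 3.4 h × 30 d = 36,516 Wh = 36.52 kWh
electric oven: 3089 W × 10.4 h × 30 d = 963,768 Wh = 963.8 kWh
electric kettle: 2099 W × 7.38 h × 30 d = 464,719 Wh = 464.7 kWh
Total energy = 1,130 + 36.52 + 963.8 + 464.7 = 2,595 kWh
Cost = 2,595 kWh × €0.298 = €773.38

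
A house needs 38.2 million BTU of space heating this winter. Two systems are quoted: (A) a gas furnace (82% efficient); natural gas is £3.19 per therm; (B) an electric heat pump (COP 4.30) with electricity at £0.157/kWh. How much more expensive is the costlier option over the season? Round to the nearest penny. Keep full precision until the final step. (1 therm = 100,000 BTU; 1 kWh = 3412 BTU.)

Heat load = 38.2 × 10⁶ BTU = 38,200,000 BTU
Gas: input = 38,200,000 / 0.82 = 46,585,366 BTU = 465.9 therm → 465.9 × £3.19 = £1,486.07
Heat pump: 38,200,000 BTU / 3412 = 11,200 kWh heat; / 4.30 = 2,604 kWh in → × £0.157 = £408.78
Difference = |£1,486.07 − £408.78| = £1,077.30

£1077.30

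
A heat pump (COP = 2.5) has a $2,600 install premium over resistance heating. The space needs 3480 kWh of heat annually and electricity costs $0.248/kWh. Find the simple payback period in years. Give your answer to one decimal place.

5.0 years

Resistance: 3480 kWh × $0.248 = $863.04/yr
Heat pump: 3480 / 2.5 = 1392 kWh in → × $0.248 = $345.22/yr
Annual savings = $517.82
Payback = $2,600 / $517.82 = 5.02 years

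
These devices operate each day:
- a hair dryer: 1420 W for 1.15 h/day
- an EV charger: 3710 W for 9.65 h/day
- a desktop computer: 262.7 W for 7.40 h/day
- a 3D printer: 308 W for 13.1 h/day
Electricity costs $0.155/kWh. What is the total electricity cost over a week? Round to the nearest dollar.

$47

hair dryer: 1420 W × 1.15 h × 7 d = 11,431 Wh = 11.43 kWh
EV charger: 3710 W × 9.65 h × 7 d = 250,610 Wh = 250.6 kWh
desktop computer: 262.7 W × 7.40 h × 7 d = 13,608 Wh = 13.61 kWh
3D printer: 308 W × 13.1 h × 7 d = 28,244 Wh = 28.24 kWh
Total energy = 11.43 + 250.6 + 13.61 + 28.24 = 303.9 kWh
Cost = 303.9 kWh × $0.155 = $47.10 ≈ $47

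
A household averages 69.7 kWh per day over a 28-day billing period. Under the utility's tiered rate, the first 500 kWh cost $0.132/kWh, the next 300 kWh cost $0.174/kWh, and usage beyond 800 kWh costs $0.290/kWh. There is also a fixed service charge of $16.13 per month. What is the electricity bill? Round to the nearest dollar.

$468

Usage = 69.7 kWh/day × 28 days = 1951.6 kWh
First 500 kWh × $0.132 = $66.00
Next 300 kWh × $0.174 = $52.20
Remaining 1151.6 kWh × $0.290 = $333.96
Energy charge = $452.16; + service $16.13 = $468.29 ≈ $468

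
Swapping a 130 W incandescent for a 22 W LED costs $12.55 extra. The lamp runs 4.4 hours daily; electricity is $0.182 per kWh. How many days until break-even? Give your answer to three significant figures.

Power saved = 130 − 22 = 108 W
Daily energy saved = 108 W × 4.4 h = 475.2 Wh = 0.4752 kWh
Daily savings = 0.4752 × $0.182 = $0.0865
Payback = $12.55 / $0.0865 per day = 145.1 days

145 days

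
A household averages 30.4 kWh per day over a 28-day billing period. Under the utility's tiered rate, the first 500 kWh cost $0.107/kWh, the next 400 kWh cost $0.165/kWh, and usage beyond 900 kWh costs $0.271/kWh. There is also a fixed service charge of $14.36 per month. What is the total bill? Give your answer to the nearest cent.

Usage = 30.4 kWh/day × 28 days = 851.2 kWh
First 500 kWh × $0.107 = $53.50
Next 351.2 kWh × $0.165 = $57.95
Remaining tier: 0 kWh (not reached)
Energy charge = $111.45; + service $14.36 = $125.81

$125.81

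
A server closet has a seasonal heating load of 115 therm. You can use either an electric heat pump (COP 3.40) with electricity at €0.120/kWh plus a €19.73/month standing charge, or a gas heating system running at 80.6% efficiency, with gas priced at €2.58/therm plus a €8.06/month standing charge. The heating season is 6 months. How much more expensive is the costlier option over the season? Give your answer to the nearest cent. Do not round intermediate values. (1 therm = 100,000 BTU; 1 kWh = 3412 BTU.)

€179.14

Heat load = 115 therm × 100,000 = 11,500,000 BTU
Gas: input = 11,500,000 / 0.806 = 14,267,990 BTU = 142.7 therm → 142.7 × €2.58 = €368.11; + 6 × €8.06 standing = €416.47
Heat pump: 11,500,000 BTU / 3412 = 3,370 kWh heat; / 3.40 = 991.3 kWh in → × €0.120 = €118.96; + 6 × €19.73 standing = €237.34
Difference = |€416.47 − €237.34| = €179.14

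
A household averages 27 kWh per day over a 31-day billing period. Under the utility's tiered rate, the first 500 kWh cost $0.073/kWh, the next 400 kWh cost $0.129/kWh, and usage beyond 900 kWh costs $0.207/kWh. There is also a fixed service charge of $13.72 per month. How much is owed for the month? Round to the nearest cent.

Usage = 27 kWh/day × 31 days = 837 kWh
First 500 kWh × $0.073 = $36.50
Next 337 kWh × $0.129 = $43.47
Remaining tier: 0 kWh (not reached)
Energy charge = $79.97; + service $13.72 = $93.69

$93.69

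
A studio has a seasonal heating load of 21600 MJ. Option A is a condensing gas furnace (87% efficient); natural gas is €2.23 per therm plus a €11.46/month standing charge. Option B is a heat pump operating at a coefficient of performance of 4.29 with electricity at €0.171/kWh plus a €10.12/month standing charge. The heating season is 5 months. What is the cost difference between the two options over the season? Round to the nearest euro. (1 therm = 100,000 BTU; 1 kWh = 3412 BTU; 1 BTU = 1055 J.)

Heat load = 21600 MJ = 21,600,000,000 J / 1055 = 20,473,934 BTU
Gas: input = 20,473,934 / 0.87 = 23,533,257 BTU = 235.3 therm → 235.3 × €2.23 = €524.79; + 5 × €11.46 standing = €582.09
Heat pump: 20,473,934 BTU / 3412 = 6,001 kWh heat; / 4.29 = 1,399 kWh in → × €0.171 = €239.18; + 5 × €10.12 standing = €289.78
Difference = |€582.09 − €289.78| = €292.31 ≈ €292

€292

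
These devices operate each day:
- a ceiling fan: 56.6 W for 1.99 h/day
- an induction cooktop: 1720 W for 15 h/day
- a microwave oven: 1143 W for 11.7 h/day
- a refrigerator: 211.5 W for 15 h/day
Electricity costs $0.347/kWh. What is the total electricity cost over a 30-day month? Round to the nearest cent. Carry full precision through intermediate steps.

$441.99

ceiling fan: 56.6 W × 1.99 h × 30 d = 3,379 Wh = 3.379 kWh
induction cooktop: 1720 W × 15 h × 30 d = 774,000 Wh = 774 kWh
microwave oven: 1143 W × 11.7 h × 30 d = 401,193 Wh = 401.2 kWh
refrigerator: 211.5 W × 15 h × 30 d = 95,175 Wh = 95.17 kWh
Total energy = 3.379 + 774 + 401.2 + 95.17 = 1,274 kWh
Cost = 1,274 kWh × $0.347 = $441.99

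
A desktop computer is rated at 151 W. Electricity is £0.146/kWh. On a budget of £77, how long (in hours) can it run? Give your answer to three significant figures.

Energy budget = £77 / £0.146 per kWh = 527.4 kWh = 527,397 Wh
Runtime = 527,397 Wh / 151 W = 3,493 h

3490 h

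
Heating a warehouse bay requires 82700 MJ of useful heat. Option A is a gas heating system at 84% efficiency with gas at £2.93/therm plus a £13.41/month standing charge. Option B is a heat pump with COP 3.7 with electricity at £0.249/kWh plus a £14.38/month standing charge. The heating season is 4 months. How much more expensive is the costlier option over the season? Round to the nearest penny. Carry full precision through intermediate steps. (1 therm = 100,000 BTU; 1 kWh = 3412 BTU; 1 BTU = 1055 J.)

£1184.28

Heat load = 82700 MJ = 82,700,000,000 J / 1055 = 78,388,626 BTU
Gas: input = 78,388,626 / 0.84 = 93,319,792 BTU = 933.2 therm → 933.2 × £2.93 = £2,734.27; + 4 × £13.41 standing = £2,787.91
Heat pump: 78,388,626 BTU / 3412 = 22,970 kWh heat; / 3.7 = 6,209 kWh in → × £0.249 = £1,546.11; + 4 × £14.38 standing = £1,603.63
Difference = |£2,787.91 − £1,603.63| = £1,184.28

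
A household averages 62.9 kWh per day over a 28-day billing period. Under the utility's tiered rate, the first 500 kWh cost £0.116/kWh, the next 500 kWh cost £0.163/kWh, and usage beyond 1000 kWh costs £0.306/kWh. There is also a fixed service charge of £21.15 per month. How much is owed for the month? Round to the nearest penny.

£393.58

Usage = 62.9 kWh/day × 28 days = 1761.2 kWh
First 500 kWh × £0.116 = £58.00
Next 500 kWh × £0.163 = £81.50
Remaining 761.2 kWh × £0.306 = £232.93
Energy charge = £372.43; + service £21.15 = £393.58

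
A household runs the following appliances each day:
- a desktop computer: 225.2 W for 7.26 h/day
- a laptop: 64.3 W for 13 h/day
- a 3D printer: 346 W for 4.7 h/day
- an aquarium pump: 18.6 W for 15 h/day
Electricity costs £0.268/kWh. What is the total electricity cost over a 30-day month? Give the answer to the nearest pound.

desktop computer: 225.2 W × 7.26 h × 30 d = 49,049 Wh = 49.05 kWh
laptop: 64.3 W × 13 h × 30 d = 25,077 Wh = 25.08 kWh
3D printer: 346 W × 4.7 h × 30 d = 48,786 Wh = 48.79 kWh
aquarium pump: 18.6 W × 15 h × 30 d = 8,370 Wh = 8.37 kWh
Total energy = 49.05 + 25.08 + 48.79 + 8.37 = 131.3 kWh
Cost = 131.3 kWh × £0.268 = £35.18 ≈ £35

£35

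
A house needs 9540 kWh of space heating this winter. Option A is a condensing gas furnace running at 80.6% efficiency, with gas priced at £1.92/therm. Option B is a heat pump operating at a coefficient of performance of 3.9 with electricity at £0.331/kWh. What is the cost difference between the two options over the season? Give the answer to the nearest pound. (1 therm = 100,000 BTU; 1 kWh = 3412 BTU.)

£34

Heat load = 9540 kWh × 3412 = 32,550,480 BTU
Gas: input = 32,550,480 / 0.806 = 40,385,211 BTU = 403.9 therm → 403.9 × £1.92 = £775.40
Heat pump: 32,550,480 BTU / 3412 = 9,540 kWh heat; / 3.9 = 2,446 kWh in → × £0.331 = £809.68
Difference = |£775.40 − £809.68| = £34.28 ≈ £34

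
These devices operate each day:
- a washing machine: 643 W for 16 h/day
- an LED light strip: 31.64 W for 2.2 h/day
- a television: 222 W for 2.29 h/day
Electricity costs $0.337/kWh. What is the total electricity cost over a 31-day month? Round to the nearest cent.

washing machine: 643 W × 16 h × 31 d = 318,928 Wh = 318.9 kWh
LED light strip: 31.64 W × 2.2 h × 31 d = 2,158 Wh = 2.158 kWh
television: 222 W × 2.29 h × 31 d = 15,760 Wh = 15.76 kWh
Total energy = 318.9 + 2.158 + 15.76 = 336.8 kWh
Cost = 336.8 kWh × $0.337 = $113.52

$113.52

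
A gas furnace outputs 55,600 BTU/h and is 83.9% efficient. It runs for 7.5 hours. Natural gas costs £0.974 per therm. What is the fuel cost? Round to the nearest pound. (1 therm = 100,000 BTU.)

Heat delivered = 55,600 BTU/h × 7.5 h = 417,000 BTU
Gas input = 417,000 / 0.839 = 497,020 BTU
= 497,020 / 100,000 = 4.97 therm
Cost = 4.97 × £0.974/therm = £4.84 ≈ £5

£5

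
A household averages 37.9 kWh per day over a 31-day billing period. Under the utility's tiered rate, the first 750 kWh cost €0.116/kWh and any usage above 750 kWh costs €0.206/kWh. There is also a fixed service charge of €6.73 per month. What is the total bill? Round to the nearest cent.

€181.26

Usage = 37.9 kWh/day × 31 days = 1174.9 kWh
First 750 kWh × €0.116 = €87.00
Remaining 424.9 kWh × €0.206 = €87.53
Energy charge = €174.53; + service €6.73 = €181.26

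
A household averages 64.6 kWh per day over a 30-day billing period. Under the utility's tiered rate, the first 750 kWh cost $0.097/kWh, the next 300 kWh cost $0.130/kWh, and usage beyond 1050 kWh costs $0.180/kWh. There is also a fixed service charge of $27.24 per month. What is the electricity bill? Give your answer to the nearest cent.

Usage = 64.6 kWh/day × 30 days = 1938 kWh
First 750 kWh × $0.097 = $72.75
Next 300 kWh × $0.130 = $39.00
Remaining 888 kWh × $0.180 = $159.84
Energy charge = $271.59; + service $27.24 = $298.83

$298.83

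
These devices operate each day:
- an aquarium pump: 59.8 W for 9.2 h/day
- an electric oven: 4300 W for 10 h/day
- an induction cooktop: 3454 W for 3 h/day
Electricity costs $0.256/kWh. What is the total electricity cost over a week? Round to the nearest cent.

aquarium pump: 59.8 W × 9.2 h × 7 d = 3,851 Wh = 3.851 kWh
electric oven: 4300 W × 10 h × 7 d = 301,000 Wh = 301 kWh
induction cooktop: 3454 W × 3 h × 7 d = 72,534 Wh = 72.53 kWh
Total energy = 3.851 + 301 + 72.53 = 377.4 kWh
Cost = 377.4 kWh × $0.256 = $96.61

$96.61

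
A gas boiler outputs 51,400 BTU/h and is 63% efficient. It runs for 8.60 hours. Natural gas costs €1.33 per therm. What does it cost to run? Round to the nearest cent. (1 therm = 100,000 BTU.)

€9.33

Heat delivered = 51,400 BTU/h × 8.60 h = 442,040 BTU
Gas input = 442,040 / 0.63 = 701,651 BTU
= 701,651 / 100,000 = 7.017 therm
Cost = 7.017 × €1.33/therm = €9.33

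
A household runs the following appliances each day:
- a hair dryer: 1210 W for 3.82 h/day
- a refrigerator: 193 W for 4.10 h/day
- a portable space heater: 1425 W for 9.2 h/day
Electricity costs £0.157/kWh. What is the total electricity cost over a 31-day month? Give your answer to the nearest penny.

£90.15

hair dryer: 1210 W × 3.82 h × 31 d = 143,288 Wh = 143.3 kWh
refrigerator: 193 W × 4.10 h × 31 d = 24,530 Wh = 24.53 kWh
portable space heater: 1425 W × 9.2 h × 31 d = 406,410 Wh = 406.4 kWh
Total energy = 143.3 + 24.53 + 406.4 = 574.2 kWh
Cost = 574.2 kWh × £0.157 = £90.15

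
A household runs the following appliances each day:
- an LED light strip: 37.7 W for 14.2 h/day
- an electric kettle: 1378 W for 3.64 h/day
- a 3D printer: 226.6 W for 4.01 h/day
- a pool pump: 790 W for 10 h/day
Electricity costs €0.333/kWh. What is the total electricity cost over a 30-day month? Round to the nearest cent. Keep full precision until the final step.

€143.46

LED light strip: 37.7 W × 14.2 h × 30 d = 16,060 Wh = 16.06 kWh
electric kettle: 1378 W × 3.64 h × 30 d = 150,478 Wh = 150.5 kWh
3D printer: 226.6 W × 4.01 h × 30 d = 27,260 Wh = 27.26 kWh
pool pump: 790 W × 10 h × 30 d = 237,000 Wh = 237 kWh
Total energy = 16.06 + 150.5 + 27.26 + 237 = 430.8 kWh
Cost = 430.8 kWh × €0.333 = €143.46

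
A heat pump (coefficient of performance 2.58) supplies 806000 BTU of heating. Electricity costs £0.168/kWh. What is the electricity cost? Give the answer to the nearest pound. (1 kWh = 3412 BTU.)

£15

Heat delivered = 806,000 BTU / 3412 = 236.2 kWh
Electrical input = 236.2 kWh / 2.58 = 91.56 kWh
Cost = 91.56 × £0.168/kWh = £15.38 ≈ £15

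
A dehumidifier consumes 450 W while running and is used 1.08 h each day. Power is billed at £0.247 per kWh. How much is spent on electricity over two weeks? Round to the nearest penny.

£1.68

Energy = 450 W × 1.08 h/day × 14 days = 6,804 Wh = 6.804 kWh
Cost = 6.804 kWh × £0.247/kWh = £1.68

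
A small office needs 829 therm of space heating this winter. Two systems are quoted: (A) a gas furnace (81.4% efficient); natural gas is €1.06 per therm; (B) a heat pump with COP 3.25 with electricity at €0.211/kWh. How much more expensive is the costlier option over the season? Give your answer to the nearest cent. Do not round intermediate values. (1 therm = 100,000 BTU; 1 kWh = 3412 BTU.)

€497.88

Heat load = 829 therm × 100,000 = 82,900,000 BTU
Gas: input = 82,900,000 / 0.814 = 101,842,752 BTU = 1,018 therm → 1,018 × €1.06 = €1,079.53
Heat pump: 82,900,000 BTU / 3412 = 24,300 kWh heat; / 3.25 = 7,476 kWh in → × €0.211 = €1,577.41
Difference = |€1,079.53 − €1,577.41| = €497.88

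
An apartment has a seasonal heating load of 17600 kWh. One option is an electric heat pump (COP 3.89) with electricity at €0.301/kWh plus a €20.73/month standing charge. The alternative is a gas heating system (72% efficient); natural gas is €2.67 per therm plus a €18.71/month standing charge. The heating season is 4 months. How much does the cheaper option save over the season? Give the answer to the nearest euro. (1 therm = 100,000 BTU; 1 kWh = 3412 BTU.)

Heat load = 17600 kWh × 3412 = 60,051,200 BTU
Gas: input = 60,051,200 / 0.72 = 83,404,444 BTU = 834 therm → 834 × €2.67 = €2,226.90; + 4 × €18.71 standing = €2,301.74
Heat pump: 60,051,200 BTU / 3412 = 17,600 kWh heat; / 3.89 = 4,524 kWh in → × €0.301 = €1,361.85; + 4 × €20.73 standing = €1,444.77
Difference = |€2,301.74 − €1,444.77| = €856.97 ≈ €857

€857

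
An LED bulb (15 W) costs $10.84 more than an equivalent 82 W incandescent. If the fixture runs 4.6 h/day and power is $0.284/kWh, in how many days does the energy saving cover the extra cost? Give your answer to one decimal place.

123.8 days

Power saved = 82 − 15 = 67 W
Daily energy saved = 67 W × 4.6 h = 308.2 Wh = 0.3082 kWh
Daily savings = 0.3082 × $0.284 = $0.0875
Payback = $10.84 / $0.0875 per day = 123.8 days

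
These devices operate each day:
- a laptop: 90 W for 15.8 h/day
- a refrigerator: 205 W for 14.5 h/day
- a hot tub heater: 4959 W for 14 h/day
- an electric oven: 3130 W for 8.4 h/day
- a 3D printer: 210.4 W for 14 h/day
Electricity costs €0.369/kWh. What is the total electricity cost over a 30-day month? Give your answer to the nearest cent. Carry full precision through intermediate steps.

€1140.85

laptop: 90 W × 15.8 h × 30 d = 42,660 Wh = 42.66 kWh
refrigerator: 205 W × 14.5 h × 30 d = 89,175 Wh = 89.17 kWh
hot tub heater: 4959 W × 14 h × 30 d = 2,082,780 Wh = 2,083 kWh
electric oven: 3130 W × 8.4 h × 30 d = 788,760 Wh = 788.8 kWh
3D printer: 210.4 W × 14 h × 30 d = 88,368 Wh = 88.37 kWh
Total energy = 42.66 + 89.17 + 2,083 + 788.8 + 88.37 = 3,092 kWh
Cost = 3,092 kWh × €0.369 = €1,140.85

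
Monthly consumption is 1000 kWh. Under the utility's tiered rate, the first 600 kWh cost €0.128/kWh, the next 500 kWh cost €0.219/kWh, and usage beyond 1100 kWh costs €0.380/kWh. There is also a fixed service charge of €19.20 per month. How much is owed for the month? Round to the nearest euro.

€184

First 600 kWh × €0.128 = €76.80
Next 400 kWh × €0.219 = €87.60
Remaining tier: 0 kWh (not reached)
Energy charge = €164.40; + service €19.20 = €183.60 ≈ €184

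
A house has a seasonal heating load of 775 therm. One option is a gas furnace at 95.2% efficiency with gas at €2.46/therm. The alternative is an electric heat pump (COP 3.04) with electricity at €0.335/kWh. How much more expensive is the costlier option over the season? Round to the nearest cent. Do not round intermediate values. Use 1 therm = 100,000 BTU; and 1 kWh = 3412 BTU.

€500.39

Heat load = 775 therm × 100,000 = 77,500,000 BTU
Gas: input = 77,500,000 / 0.952 = 81,407,563 BTU = 814.1 therm → 814.1 × €2.46 = €2,002.63
Heat pump: 77,500,000 BTU / 3412 = 22,710 kWh heat; / 3.04 = 7,472 kWh in → × €0.335 = €2,503.02
Difference = |€2,002.63 − €2,503.02| = €500.39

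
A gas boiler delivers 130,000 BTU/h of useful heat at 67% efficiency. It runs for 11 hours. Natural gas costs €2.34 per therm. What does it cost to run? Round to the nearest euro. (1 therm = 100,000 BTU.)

€50

Heat delivered = 130,000 BTU/h × 11 h = 1,430,000 BTU
Gas input = 1,430,000 / 0.67 = 2,134,328 BTU
= 2,134,328 / 100,000 = 21.34 therm
Cost = 21.34 × €2.34/therm = €49.94 ≈ €50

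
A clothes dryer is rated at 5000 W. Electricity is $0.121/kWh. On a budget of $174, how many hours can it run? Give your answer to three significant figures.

288 h

Energy budget = $174 / $0.121 per kWh = 1,438 kWh = 1,438,017 Wh
Runtime = 1,438,017 Wh / 5000 W = 287.6 h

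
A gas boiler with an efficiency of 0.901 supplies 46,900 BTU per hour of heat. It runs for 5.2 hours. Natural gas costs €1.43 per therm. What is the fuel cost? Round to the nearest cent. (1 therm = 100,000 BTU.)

€3.87

Heat delivered = 46,900 BTU/h × 5.2 h = 243,880 BTU
Gas input = 243,880 / 0.901 = 270,677 BTU
= 270,677 / 100,000 = 2.707 therm
Cost = 2.707 × €1.43/therm = €3.87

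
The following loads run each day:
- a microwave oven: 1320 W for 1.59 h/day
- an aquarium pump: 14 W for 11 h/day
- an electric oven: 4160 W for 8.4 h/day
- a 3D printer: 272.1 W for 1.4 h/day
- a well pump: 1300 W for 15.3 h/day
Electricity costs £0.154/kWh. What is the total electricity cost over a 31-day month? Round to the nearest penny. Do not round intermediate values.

£274.35

microwave oven: 1320 W × 1.59 h × 31 d = 65,063 Wh = 65.06 kWh
aquarium pump: 14 W × 11 h × 31 d = 4,774 Wh = 4.774 kWh
electric oven: 4160 W × 8.4 h × 31 d = 1,083,264 Wh = 1,083 kWh
3D printer: 272.1 W × 1.4 h × 31 d = 11,809 Wh = 11.81 kWh
well pump: 1300 W × 15.3 h × 31 d = 616,590 Wh = 616.6 kWh
Total energy = 65.06 + 4.774 + 1,083 + 11.81 + 616.6 = 1,781 kWh
Cost = 1,781 kWh × £0.154 = £274.35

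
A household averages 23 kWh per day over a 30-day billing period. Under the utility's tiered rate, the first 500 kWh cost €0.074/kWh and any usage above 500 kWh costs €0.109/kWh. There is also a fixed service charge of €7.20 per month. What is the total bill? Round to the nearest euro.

Usage = 23 kWh/day × 30 days = 690 kWh
First 500 kWh × €0.074 = €37.00
Remaining 190 kWh × €0.109 = €20.71
Energy charge = €57.71; + service €7.20 = €64.91 ≈ €65

€65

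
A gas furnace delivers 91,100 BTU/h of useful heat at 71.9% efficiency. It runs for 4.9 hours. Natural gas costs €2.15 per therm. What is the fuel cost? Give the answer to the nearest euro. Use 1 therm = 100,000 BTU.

Heat delivered = 91,100 BTU/h × 4.9 h = 446,390 BTU
Gas input = 446,390 / 0.719 = 620,848 BTU
= 620,848 / 100,000 = 6.208 therm
Cost = 6.208 × €2.15/therm = €13.35 ≈ €13

€13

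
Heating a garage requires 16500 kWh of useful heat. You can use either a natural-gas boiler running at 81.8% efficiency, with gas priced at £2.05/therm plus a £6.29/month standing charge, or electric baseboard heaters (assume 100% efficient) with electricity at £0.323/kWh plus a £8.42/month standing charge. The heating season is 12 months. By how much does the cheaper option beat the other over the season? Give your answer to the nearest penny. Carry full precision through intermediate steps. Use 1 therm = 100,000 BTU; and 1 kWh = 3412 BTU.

£3944.17

Heat load = 16500 kWh × 3412 = 56,298,000 BTU
Gas: input = 56,298,000 / 0.818 = 68,823,961 BTU = 688.2 therm → 688.2 × £2.05 = £1,410.89; + 12 × £6.29 standing = £1,486.37
Electric: 56,298,000 BTU / 3412 = 16,500 kWh → × £0.323 = £5,329.50; + 12 × £8.42 standing = £5,430.54
Difference = |£1,486.37 − £5,430.54| = £3,944.17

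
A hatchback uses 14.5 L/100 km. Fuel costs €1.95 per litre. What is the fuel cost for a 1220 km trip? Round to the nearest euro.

€345

Fuel = 14.5 L/100 km × 1220 km / 100 = 176.9 L
Cost = 176.9 L × €1.95/L = €344.95 ≈ €345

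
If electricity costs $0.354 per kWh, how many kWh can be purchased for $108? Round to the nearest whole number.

$108 / $0.354 per kWh = 305.1 kWh

305 kWh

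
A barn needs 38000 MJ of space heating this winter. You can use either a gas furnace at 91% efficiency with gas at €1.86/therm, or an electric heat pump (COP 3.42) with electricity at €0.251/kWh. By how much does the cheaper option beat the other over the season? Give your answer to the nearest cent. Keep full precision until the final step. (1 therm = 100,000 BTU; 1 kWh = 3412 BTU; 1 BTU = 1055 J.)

€38.55

Heat load = 38000 MJ = 38,000,000,000 J / 1055 = 36,018,957 BTU
Gas: input = 36,018,957 / 0.91 = 39,581,272 BTU = 395.8 therm → 395.8 × €1.86 = €736.21
Heat pump: 36,018,957 BTU / 3412 = 10,560 kWh heat; / 3.42 = 3,087 kWh in → × €0.251 = €774.76
Difference = |€736.21 − €774.76| = €38.55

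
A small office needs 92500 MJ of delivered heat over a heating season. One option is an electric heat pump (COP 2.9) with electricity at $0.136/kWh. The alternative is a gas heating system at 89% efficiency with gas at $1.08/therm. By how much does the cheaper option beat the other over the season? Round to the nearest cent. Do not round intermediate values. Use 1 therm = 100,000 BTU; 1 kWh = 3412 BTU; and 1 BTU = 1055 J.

Heat load = 92500 MJ = 92,500,000,000 J / 1055 = 87,677,725 BTU
Gas: input = 87,677,725 / 0.89 = 98,514,298 BTU = 985.1 therm → 985.1 × $1.08 = $1,063.95
Heat pump: 87,677,725 BTU / 3412 = 25,700 kWh heat; / 2.9 = 8,861 kWh in → × $0.136 = $1,205.09
Difference = |$1,063.95 − $1,205.09| = $141.14

$141.14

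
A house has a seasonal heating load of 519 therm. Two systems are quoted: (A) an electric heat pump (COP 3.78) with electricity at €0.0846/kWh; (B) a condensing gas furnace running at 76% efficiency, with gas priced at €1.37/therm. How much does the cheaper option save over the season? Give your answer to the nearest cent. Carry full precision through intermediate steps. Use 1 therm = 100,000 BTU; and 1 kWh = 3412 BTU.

€595.13

Heat load = 519 therm × 100,000 = 51,900,000 BTU
Gas: input = 51,900,000 / 0.76 = 68,289,474 BTU = 682.9 therm → 682.9 × €1.37 = €935.57
Heat pump: 51,900,000 BTU / 3412 = 15,210 kWh heat; / 3.78 = 4,024 kWh in → × €0.0846 = €340.44
Difference = |€935.57 − €340.44| = €595.13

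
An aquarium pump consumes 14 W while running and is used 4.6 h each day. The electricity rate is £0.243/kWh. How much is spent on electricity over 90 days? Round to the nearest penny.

£1.41

Energy = 14 W × 4.6 h/day × 90 days = 5,796 Wh = 5.796 kWh
Cost = 5.796 kWh × £0.243/kWh = £1.41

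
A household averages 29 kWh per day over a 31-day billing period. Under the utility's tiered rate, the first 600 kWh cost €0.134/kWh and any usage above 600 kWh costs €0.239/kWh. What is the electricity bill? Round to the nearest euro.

Usage = 29 kWh/day × 31 days = 899 kWh
First 600 kWh × €0.134 = €80.40
Remaining 299 kWh × €0.239 = €71.46
Total = €151.86 ≈ €152

€152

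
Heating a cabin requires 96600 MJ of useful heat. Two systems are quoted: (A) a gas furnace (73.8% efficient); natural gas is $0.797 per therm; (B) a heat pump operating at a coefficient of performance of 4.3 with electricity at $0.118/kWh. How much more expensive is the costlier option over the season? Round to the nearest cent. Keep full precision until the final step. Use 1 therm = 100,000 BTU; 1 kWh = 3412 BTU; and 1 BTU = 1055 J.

Heat load = 96600 MJ = 96,600,000,000 J / 1055 = 91,563,981 BTU
Gas: input = 91,563,981 / 0.738 = 124,070,435 BTU = 1,241 therm → 1,241 × $0.797 = $988.84
Heat pump: 91,563,981 BTU / 3412 = 26,840 kWh heat; / 4.3 = 6,241 kWh in → × $0.118 = $736.43
Difference = |$988.84 − $736.43| = $252.42

$252.42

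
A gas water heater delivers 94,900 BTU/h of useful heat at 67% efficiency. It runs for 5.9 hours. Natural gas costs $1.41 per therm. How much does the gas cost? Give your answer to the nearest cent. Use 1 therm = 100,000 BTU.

Heat delivered = 94,900 BTU/h × 5.9 h = 559,910 BTU
Gas input = 559,910 / 0.67 = 835,687 BTU
= 835,687 / 100,000 = 8.357 therm
Cost = 8.357 × $1.41/therm = $11.78

$11.78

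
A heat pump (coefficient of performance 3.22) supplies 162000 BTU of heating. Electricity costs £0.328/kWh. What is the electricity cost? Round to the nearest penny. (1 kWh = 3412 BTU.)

£4.84

Heat delivered = 162,000 BTU / 3412 = 47.48 kWh
Electrical input = 47.48 kWh / 3.22 = 14.75 kWh
Cost = 14.75 × £0.328/kWh = £4.84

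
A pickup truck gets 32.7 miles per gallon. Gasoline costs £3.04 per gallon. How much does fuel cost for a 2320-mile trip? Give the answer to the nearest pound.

Fuel = 2320 mi / 32.7 mpg = 70.95 gal
Cost = 70.95 gal × £3.04/gal = £215.68 ≈ £216

£216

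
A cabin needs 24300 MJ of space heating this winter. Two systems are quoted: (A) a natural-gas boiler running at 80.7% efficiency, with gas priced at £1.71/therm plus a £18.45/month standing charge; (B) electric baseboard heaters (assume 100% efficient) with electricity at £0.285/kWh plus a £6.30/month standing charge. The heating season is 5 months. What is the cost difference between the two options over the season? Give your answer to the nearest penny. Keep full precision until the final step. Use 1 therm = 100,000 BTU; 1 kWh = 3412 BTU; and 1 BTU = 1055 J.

Heat load = 24300 MJ = 24,300,000,000 J / 1055 = 23,033,175 BTU
Gas: input = 23,033,175 / 0.807 = 28,541,729 BTU = 285.4 therm → 285.4 × £1.71 = £488.06; + 5 × £18.45 standing = £580.31
Electric: 23,033,175 BTU / 3412 = 6,751 kWh → × £0.285 = £1,923.93; + 5 × £6.30 standing = £1,955.43
Difference = |£580.31 − £1,955.43| = £1,375.12

£1375.12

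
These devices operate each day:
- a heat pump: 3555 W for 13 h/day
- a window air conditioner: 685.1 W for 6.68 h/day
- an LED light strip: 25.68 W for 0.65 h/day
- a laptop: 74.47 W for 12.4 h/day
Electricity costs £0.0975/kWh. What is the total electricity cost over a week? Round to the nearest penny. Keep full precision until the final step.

£35.31

heat pump: 3555 W × 13 h × 7 d = 323,505 Wh = 323.5 kWh
window air conditioner: 685.1 W × 6.68 h × 7 d = 32,035 Wh = 32.04 kWh
LED light strip: 25.68 W × 0.65 h × 7 d = 117 Wh = 0.1168 kWh
laptop: 74.47 W × 12.4 h × 7 d = 6,464 Wh = 6.464 kWh
Total energy = 323.5 + 32.04 + 0.1168 + 6.464 = 362.1 kWh
Cost = 362.1 kWh × £0.0975 = £35.31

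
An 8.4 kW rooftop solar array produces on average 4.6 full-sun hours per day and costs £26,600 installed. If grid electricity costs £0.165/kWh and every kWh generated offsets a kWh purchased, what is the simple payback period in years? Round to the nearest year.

Daily generation = 8.4 kW × 4.6 h = 38.64 kWh
Annual generation = 38.64 × 365 = 14104 kWh
Annual savings = 14104 × £0.165 = £2,327.09
Payback = £26,600 / £2,327.09 = 11.4 years

11 years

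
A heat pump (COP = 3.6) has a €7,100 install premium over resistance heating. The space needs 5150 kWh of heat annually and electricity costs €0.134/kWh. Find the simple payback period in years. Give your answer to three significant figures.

Resistance: 5150 kWh × €0.134 = €690.10/yr
Heat pump: 5150 / 3.6 = 1431 kWh in → × €0.134 = €191.69/yr
Annual savings = €498.41
Payback = €7,100 / €498.41 = 14.2 years

14.2 years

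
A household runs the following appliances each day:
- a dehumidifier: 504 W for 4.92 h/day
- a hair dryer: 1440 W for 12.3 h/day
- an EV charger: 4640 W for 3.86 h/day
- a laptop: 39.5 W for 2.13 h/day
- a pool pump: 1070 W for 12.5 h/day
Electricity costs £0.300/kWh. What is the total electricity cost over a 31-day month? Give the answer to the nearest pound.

dehumidifier: 504 W × 4.92 h × 31 d = 76,870 Wh = 76.87 kWh
hair dryer: 1440 W × 12.3 h × 31 d = 549,072 Wh = 549.1 kWh
EV charger: 4640 W × 3.86 h × 31 d = 555,222 Wh = 555.2 kWh
laptop: 39.5 W × 2.13 h × 31 d = 2,608 Wh = 2.608 kWh
pool pump: 1070 W × 12.5 h × 31 d = 414,625 Wh = 414.6 kWh
Total energy = 76.87 + 549.1 + 555.2 + 2.608 + 414.6 = 1,598 kWh
Cost = 1,598 kWh × £0.300 = £479.52 ≈ £480

£480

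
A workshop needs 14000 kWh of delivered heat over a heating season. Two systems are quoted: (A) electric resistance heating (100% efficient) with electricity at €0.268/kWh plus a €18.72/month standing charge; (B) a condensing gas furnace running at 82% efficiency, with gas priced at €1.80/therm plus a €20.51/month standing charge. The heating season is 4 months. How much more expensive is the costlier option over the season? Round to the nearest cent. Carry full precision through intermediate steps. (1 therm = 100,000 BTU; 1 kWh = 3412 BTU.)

Heat load = 14000 kWh × 3412 = 47,768,000 BTU
Gas: input = 47,768,000 / 0.82 = 58,253,659 BTU = 582.5 therm → 582.5 × €1.80 = €1,048.57; + 4 × €20.51 standing = €1,130.61
Electric: 47,768,000 BTU / 3412 = 14,000 kWh → × €0.268 = €3,752.00; + 4 × €18.72 standing = €3,826.88
Difference = |€1,130.61 − €3,826.88| = €2,696.27

€2696.27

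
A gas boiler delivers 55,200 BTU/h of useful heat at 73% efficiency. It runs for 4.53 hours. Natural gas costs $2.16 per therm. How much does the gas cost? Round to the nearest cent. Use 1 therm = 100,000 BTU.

$7.40

Heat delivered = 55,200 BTU/h × 4.53 h = 250,056 BTU
Gas input = 250,056 / 0.73 = 342,542 BTU
= 342,542 / 100,000 = 3.425 therm
Cost = 3.425 × $2.16/therm = $7.40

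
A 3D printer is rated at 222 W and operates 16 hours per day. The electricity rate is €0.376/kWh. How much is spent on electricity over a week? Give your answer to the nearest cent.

Energy = 222 W × 16 h/day × 7 days = 24,864 Wh = 24.86 kWh
Cost = 24.86 kWh × €0.376/kWh = €9.35

€9.35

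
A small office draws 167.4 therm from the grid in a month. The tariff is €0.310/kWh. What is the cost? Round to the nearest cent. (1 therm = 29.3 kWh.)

167.4 therm × (29.3 kWh/therm) = 4,905 kWh
Cost = 4,905 kWh × €0.310/kWh = €1,520.49

€1520.49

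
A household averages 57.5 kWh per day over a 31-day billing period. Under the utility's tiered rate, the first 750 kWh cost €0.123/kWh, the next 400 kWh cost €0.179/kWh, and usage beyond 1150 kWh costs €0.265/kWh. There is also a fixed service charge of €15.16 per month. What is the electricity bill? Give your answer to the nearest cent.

€346.62

Usage = 57.5 kWh/day × 31 days = 1782.5 kWh
First 750 kWh × €0.123 = €92.25
Next 400 kWh × €0.179 = €71.60
Remaining 632.5 kWh × €0.265 = €167.61
Energy charge = €331.46; + service €15.16 = €346.62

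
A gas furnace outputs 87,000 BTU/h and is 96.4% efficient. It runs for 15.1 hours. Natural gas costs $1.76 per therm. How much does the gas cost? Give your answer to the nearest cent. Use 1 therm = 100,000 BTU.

Heat delivered = 87,000 BTU/h × 15.1 h = 1,313,700 BTU
Gas input = 1,313,700 / 0.964 = 1,362,759 BTU
= 1,362,759 / 100,000 = 13.63 therm
Cost = 13.63 × $1.76/therm = $23.98

$23.98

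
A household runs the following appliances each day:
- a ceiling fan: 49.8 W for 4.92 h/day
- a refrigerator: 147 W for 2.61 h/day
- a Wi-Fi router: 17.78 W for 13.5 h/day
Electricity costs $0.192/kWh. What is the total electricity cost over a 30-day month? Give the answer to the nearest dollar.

ceiling fan: 49.8 W × 4.92 h × 30 d = 7,350 Wh = 7.35 kWh
refrigerator: 147 W × 2.61 h × 30 d = 11,510 Wh = 11.51 kWh
Wi-Fi router: 17.78 W × 13.5 h × 30 d = 7,201 Wh = 7.201 kWh
Total energy = 7.35 + 11.51 + 7.201 = 26.06 kWh
Cost = 26.06 kWh × $0.192 = $5.00

$5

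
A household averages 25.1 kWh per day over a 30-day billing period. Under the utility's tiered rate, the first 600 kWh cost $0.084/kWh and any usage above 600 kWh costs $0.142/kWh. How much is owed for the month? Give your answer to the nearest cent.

Usage = 25.1 kWh/day × 30 days = 753 kWh
First 600 kWh × $0.084 = $50.40
Remaining 153 kWh × $0.142 = $21.73
Total = $72.13

$72.13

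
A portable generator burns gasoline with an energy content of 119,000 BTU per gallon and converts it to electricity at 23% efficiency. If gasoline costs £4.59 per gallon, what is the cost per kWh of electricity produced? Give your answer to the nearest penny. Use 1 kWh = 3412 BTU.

Electrical output per gallon = 119,000 BTU × 0.23 / 3412 BTU/kWh = 8.022 kWh
Cost per kWh = £4.59 / 8.022 kWh = £0.572

£0.57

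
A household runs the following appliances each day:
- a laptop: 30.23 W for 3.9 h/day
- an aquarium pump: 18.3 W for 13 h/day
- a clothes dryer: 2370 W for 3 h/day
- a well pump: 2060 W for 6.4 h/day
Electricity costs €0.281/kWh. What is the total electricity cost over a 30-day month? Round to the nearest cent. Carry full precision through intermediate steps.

€174.08

laptop: 30.23 W × 3.9 h × 30 d = 3,537 Wh = 3.537 kWh
aquarium pump: 18.3 W × 13 h × 30 d = 7,137 Wh = 7.137 kWh
clothes dryer: 2370 W × 3 h × 30 d = 213,300 Wh = 213.3 kWh
well pump: 2060 W × 6.4 h × 30 d = 395,520 Wh = 395.5 kWh
Total energy = 3.537 + 7.137 + 213.3 + 395.5 = 619.5 kWh
Cost = 619.5 kWh × €0.281 = €174.08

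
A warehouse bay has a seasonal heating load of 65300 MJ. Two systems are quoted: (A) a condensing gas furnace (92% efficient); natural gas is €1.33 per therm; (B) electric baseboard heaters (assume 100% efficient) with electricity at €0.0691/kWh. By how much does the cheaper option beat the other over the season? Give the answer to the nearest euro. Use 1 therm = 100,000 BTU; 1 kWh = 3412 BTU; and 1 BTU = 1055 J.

€359

Heat load = 65300 MJ = 65,300,000,000 J / 1055 = 61,895,735 BTU
Gas: input = 61,895,735 / 0.92 = 67,277,972 BTU = 672.8 therm → 672.8 × €1.33 = €894.80
Electric: 61,895,735 BTU / 3412 = 18,140 kWh → × €0.0691 = €1,253.52
Difference = |€894.80 − €1,253.52| = €358.72 ≈ €359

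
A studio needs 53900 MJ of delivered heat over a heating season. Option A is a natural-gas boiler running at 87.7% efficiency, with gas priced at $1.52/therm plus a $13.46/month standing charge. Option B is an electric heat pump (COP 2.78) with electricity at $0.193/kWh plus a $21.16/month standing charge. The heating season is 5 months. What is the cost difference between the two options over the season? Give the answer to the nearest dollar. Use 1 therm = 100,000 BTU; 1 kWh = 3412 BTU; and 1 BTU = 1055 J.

$193

Heat load = 53900 MJ = 53,900,000,000 J / 1055 = 51,090,047 BTU
Gas: input = 51,090,047 / 0.877 = 58,255,470 BTU = 582.6 therm → 582.6 × $1.52 = $885.48; + 5 × $13.46 standing = $952.78
Heat pump: 51,090,047 BTU / 3412 = 14,970 kWh heat; / 2.78 = 5,386 kWh in → × $0.193 = $1,039.54; + 5 × $21.16 standing = $1,145.34
Difference = |$952.78 − $1,145.34| = $192.55 ≈ $193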